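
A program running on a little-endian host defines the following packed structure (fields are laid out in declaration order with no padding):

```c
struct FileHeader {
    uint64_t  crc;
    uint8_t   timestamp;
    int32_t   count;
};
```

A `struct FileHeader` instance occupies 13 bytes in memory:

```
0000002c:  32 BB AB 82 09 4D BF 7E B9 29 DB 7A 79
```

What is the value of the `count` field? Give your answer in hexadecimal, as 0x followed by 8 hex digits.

0x797ADB29

`count` follows `crc` (8 B), `timestamp` (1 B), so it starts at offset 8 + 1 = 9 and occupies 4 bytes.
Bytes at offsets 9..12: 29 DB 7A 79.
In little-endian order the low byte comes first in memory.
Reassemble most-significant byte first: 79 7A DB 29 → 0x797ADB29.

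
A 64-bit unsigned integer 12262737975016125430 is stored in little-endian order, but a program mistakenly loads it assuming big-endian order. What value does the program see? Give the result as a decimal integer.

17758686937985527210

12262737975016125430 in 64-bit hexadecimal is 0xAA2DFF37AE8773F6.
Stored little-endian, the bytes at ascending addresses are F6 73 87 AE 37 FF 2D AA.
Read back as big-endian, the last byte is least significant, giving 0xF67387AE37FF2DAA.
0xF67387AE37FF2DAA = 17758686937985527210.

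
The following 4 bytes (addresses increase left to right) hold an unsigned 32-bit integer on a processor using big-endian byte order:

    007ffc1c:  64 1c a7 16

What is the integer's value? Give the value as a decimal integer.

1679599382

Big-endian stores the most-significant byte at the lowest address.
The bytes are already most-significant first: 0x641CA716.
0x641CA716 = 1679599382.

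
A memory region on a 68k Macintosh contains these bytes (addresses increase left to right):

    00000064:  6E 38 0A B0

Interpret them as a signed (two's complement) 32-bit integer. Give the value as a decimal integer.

In big-endian order the high byte comes first in memory.
The bytes are already most-significant first: 0x6E380AB0.
0x6E380AB0 = 1849166512.

1849166512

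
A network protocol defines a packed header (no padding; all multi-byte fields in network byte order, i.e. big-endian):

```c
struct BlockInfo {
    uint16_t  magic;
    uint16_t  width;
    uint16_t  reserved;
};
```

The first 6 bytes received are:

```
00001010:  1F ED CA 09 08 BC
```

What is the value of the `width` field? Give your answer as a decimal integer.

51721

`width` follows `magic` (2 bytes), so it starts at byte offset 2 and occupies 2 bytes.
Bytes at offsets 2..3: CA 09.
Big-endian: lowest address holds the most-significant byte.
The bytes are already most-significant first: 0xCA09.
0xCA09 = 51721.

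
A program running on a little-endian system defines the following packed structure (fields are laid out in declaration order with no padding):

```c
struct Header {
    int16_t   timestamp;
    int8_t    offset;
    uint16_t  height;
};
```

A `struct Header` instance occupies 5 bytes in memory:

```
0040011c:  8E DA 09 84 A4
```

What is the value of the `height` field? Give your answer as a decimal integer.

`height` follows `timestamp` (2 B), `offset` (1 B), so it starts at offset 2 + 1 = 3 and occupies 2 bytes.
Bytes at offsets 3..4: 84 A4.
Little-endian stores the least-significant byte at the lowest address.
Reassemble most-significant byte first: A4 84 → 0xA484.
0xA484 = 42116.

42116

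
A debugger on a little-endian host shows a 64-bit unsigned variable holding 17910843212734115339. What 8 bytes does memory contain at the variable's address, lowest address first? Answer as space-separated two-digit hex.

0B AE BB 9A 01 19 90 F8

17910843212734115339 in hexadecimal, padded to 64 bits, is 0xF89019019ABBAE0B.
Split into bytes (most-significant first): F8 90 19 01 9A BB AE 0B.
Little-endian: lowest address holds the least-significant byte.
So at ascending addresses the bytes are 0B AE BB 9A 01 19 90 F8.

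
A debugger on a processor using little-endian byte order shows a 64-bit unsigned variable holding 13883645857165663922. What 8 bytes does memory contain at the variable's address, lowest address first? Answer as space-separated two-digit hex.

13883645857165663922 in hexadecimal, padded to 64 bits, is 0xC0AC9E592FAEDEB2.
Split into bytes (most-significant first): C0 AC 9E 59 2F AE DE B2.
Little-endian stores the least-significant byte at the lowest address.
So at ascending addresses the bytes are B2 DE AE 2F 59 9E AC C0.

B2 DE AE 2F 59 9E AC C0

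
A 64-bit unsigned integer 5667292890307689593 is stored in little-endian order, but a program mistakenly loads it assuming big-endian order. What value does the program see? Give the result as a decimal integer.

5667292890307689593 in 64-bit hexadecimal is 0x4EA644DB6CE2FC79.
Stored little-endian, the bytes at ascending addresses are 79 FC E2 6C DB 44 A6 4E.
Read back as big-endian, the last byte is least significant, giving 0x79FCE26CDB44A64E.
0x79FCE26CDB44A64E = 8790149529883420238.

8790149529883420238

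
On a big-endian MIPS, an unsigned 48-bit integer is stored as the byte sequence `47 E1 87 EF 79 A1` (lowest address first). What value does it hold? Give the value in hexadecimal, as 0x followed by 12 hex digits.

In big-endian order the high byte comes first in memory.
The bytes are already most-significant first: 0x47E187EF79A1.

0x47E187EF79A1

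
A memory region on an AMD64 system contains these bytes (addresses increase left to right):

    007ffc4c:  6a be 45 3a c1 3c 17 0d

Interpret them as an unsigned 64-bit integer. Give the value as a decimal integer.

In little-endian order the low byte comes first in memory.
Reassemble most-significant byte first: 0D 17 3C C1 3A 45 BE 6A → 0x0D173CC13A45BE6A.
0x0D173CC13A45BE6A = 943289447561412202.

943289447561412202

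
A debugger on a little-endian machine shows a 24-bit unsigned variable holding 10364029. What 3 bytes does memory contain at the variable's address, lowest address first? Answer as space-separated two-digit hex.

10364029 in hexadecimal, padded to 24 bits, is 0x9E247D.
Split into bytes (most-significant first): 9E 24 7D.
Little-endian stores the least-significant byte at the lowest address.
So at ascending addresses the bytes are 7D 24 9E.

7D 24 9E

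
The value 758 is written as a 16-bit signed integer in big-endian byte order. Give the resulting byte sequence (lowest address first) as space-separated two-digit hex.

02 F6

758 in hexadecimal, padded to 16 bits, is 0x02F6.
Split into bytes (most-significant first): 02 F6.
In big-endian order the high byte comes first in memory.
So the memory order matches the most-significant-first order: 02 F6.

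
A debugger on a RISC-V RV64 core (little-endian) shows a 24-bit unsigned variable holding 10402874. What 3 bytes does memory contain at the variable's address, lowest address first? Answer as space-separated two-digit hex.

3A BC 9E

10402874 in hexadecimal, padded to 24 bits, is 0x9EBC3A.
Split into bytes (most-significant first): 9E BC 3A.
Little-endian stores the least-significant byte at the lowest address.
So at ascending addresses the bytes are 3A BC 9E.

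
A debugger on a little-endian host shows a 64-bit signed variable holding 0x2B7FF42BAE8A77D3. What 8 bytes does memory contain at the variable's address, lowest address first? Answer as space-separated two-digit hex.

D3 77 8A AE 2B F4 7F 2B

Split into bytes (most-significant first): 2B 7F F4 2B AE 8A 77 D3.
Little-endian stores the least-significant byte at the lowest address.
So at ascending addresses the bytes are D3 77 8A AE 2B F4 7F 2B.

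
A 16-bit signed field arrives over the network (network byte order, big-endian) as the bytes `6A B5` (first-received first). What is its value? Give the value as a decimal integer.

27317

In big-endian order the high byte comes first in memory.
The bytes are already most-significant first: 0x6AB5.
0x6AB5 = 27317.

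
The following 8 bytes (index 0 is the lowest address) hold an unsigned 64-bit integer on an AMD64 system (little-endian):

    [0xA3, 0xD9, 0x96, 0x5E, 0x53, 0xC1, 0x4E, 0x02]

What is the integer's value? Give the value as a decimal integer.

166282800072677795

Little-endian: lowest address holds the least-significant byte.
Reassemble most-significant byte first: 02 4E C1 53 5E 96 D9 A3 → 0x024EC1535E96D9A3.
0x024EC1535E96D9A3 = 166282800072677795.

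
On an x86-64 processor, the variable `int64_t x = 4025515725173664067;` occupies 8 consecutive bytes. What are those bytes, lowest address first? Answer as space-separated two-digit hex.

4025515725173664067 in hexadecimal, padded to 64 bits, is 0x37DD813954B9A943.
Split into bytes (most-significant first): 37 DD 81 39 54 B9 A9 43.
Little-endian stores the least-significant byte at the lowest address.
So at ascending addresses the bytes are 43 A9 B9 54 39 81 DD 37.

43 A9 B9 54 39 81 DD 37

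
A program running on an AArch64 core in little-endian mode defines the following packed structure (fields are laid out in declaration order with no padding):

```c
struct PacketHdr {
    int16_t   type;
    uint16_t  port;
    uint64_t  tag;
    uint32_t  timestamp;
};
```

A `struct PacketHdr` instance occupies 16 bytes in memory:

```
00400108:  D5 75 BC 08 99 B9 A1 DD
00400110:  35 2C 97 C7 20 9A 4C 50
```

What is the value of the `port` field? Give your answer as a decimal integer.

`port` follows `type` (2 bytes), so it starts at byte offset 2 and occupies 2 bytes.
Bytes at offsets 2..3: BC 08.
Little-endian stores the least-significant byte at the lowest address.
Reassemble most-significant byte first: 08 BC → 0x08BC.
0x08BC = 2236.

2236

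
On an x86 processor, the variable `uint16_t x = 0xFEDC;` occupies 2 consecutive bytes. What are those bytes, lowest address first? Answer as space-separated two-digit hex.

Split into bytes (most-significant first): FE DC.
In little-endian order the low byte comes first in memory.
So at ascending addresses the bytes are DC FE.

DC FE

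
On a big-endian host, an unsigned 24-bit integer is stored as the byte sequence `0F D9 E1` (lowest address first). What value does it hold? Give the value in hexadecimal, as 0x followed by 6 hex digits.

In big-endian order the high byte comes first in memory.
The bytes are already most-significant first: 0x0FD9E1.

0x0FD9E1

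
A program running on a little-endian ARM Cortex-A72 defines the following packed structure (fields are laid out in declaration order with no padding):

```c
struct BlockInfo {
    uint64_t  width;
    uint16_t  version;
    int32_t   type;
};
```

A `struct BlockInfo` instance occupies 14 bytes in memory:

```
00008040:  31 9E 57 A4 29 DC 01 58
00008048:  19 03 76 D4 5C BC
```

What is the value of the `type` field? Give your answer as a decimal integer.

-1134766986

`type` follows `width` (8 B), `version` (2 B), so it starts at offset 8 + 2 = 10 and occupies 4 bytes.
Bytes at offsets 10..13: 76 D4 5C BC.
Little-endian stores the least-significant byte at the lowest address.
Reassemble most-significant byte first: BC 5C D4 76 → 0xBC5CD476.
Top bit is set, so as a signed 32-bit value this is 0xBC5CD476 − 2^32 = -1134766986.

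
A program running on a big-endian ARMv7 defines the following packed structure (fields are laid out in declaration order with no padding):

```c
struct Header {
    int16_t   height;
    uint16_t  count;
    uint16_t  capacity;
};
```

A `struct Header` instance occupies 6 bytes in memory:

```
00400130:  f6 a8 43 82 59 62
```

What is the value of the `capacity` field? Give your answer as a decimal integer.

22882

`capacity` follows `height` (2 B), `count` (2 B), so it starts at offset 2 + 2 = 4 and occupies 2 bytes.
Bytes at offsets 4..5: 59 62.
Big-endian stores the most-significant byte at the lowest address.
The bytes are already most-significant first: 0x5962.
0x5962 = 22882.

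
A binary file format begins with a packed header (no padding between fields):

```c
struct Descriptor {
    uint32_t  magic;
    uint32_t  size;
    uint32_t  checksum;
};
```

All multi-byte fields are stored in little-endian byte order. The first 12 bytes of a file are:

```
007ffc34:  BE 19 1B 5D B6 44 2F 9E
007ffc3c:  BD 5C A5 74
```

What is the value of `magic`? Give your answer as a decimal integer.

`magic` is the first field, at byte offset 0, occupying 4 bytes.
Bytes at offsets 0..3: BE 19 1B 5D.
Little-endian stores the least-significant byte at the lowest address.
Reassemble most-significant byte first: 5D 1B 19 BE → 0x5D1B19BE.
0x5D1B19BE = 1562057150.

1562057150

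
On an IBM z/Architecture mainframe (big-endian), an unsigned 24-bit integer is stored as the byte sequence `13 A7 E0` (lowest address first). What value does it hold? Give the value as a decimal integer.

Big-endian: lowest address holds the most-significant byte.
The bytes are already most-significant first: 0x13A7E0.
0x13A7E0 = 1288160.

1288160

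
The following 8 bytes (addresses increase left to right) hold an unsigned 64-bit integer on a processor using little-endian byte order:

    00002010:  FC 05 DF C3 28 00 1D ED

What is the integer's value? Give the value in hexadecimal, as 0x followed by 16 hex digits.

Little-endian: lowest address holds the least-significant byte.
Reassemble most-significant byte first: ED 1D 00 28 C3 DF 05 FC → 0xED1D0028C3DF05FC.

0xED1D0028C3DF05FC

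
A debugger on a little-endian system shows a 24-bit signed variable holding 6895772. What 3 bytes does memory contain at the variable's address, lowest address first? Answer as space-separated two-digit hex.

6895772 in hexadecimal, padded to 24 bits, is 0x69389C.
Split into bytes (most-significant first): 69 38 9C.
In little-endian order the low byte comes first in memory.
So at ascending addresses the bytes are 9C 38 69.

9C 38 69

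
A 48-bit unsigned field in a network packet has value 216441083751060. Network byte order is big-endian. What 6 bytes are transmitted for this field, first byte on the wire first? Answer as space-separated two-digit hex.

C4 DA 1D E9 6A 94

216441083751060 in hexadecimal, padded to 48 bits, is 0xC4DA1DE96A94.
Split into bytes (most-significant first): C4 DA 1D E9 6A 94.
Big-endian: lowest address holds the most-significant byte.
So the memory order matches the most-significant-first order: C4 DA 1D E9 6A 94.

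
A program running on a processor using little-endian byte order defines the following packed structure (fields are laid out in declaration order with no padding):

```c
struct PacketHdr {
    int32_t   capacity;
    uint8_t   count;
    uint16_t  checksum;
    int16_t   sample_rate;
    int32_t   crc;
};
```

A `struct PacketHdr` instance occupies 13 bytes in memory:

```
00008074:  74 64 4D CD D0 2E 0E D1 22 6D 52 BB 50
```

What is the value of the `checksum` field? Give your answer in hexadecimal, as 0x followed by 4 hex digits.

0x0E2E

`checksum` follows `capacity` (4 B), `count` (1 B), so it starts at offset 4 + 1 = 5 and occupies 2 bytes.
Bytes at offsets 5..6: 2E 0E.
Little-endian: lowest address holds the least-significant byte.
Reassemble most-significant byte first: 0E 2E → 0x0E2E.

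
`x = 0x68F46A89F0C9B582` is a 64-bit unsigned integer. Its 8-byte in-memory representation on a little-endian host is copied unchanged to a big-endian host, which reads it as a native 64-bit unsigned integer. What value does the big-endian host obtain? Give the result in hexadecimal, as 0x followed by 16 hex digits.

Stored little-endian, the bytes at ascending addresses are 82 B5 C9 F0 89 6A F4 68.
Read back as big-endian, the last byte is least significant, giving 0x82B5C9F0896AF468.

0x82B5C9F0896AF468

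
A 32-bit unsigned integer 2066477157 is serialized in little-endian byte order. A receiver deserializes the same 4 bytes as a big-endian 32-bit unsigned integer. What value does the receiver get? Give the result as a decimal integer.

2066477157 in 32-bit hexadecimal is 0x7B2BF065.
Stored little-endian, the bytes at ascending addresses are 65 F0 2B 7B.
Read back as big-endian, the last byte is least significant, giving 0x65F02B7B.
0x65F02B7B = 1710238587.

1710238587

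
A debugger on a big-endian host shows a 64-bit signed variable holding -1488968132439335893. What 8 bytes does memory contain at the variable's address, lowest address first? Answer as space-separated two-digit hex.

Two's complement of -1488968132439335893 in 64 bits: 1488968132439335893 = 0x14A9E0A0A7EC63D5; invert → 0xEB561F5F58139C2A; add 1 → 0xEB561F5F58139C2B.
Split into bytes (most-significant first): EB 56 1F 5F 58 13 9C 2B.
Big-endian: lowest address holds the most-significant byte.
So the memory order matches the most-significant-first order: EB 56 1F 5F 58 13 9C 2B.

EB 56 1F 5F 58 13 9C 2B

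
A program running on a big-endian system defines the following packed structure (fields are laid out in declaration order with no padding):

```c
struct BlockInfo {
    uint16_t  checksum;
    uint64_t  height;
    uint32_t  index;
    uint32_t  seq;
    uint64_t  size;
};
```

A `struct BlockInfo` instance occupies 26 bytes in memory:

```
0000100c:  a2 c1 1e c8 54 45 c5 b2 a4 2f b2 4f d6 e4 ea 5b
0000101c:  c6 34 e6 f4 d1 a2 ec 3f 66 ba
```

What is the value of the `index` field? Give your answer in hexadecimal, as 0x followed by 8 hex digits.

0xB24FD6E4

`index` follows `checksum` (2 B), `height` (8 B), so it starts at offset 2 + 8 = 10 and occupies 4 bytes.
Bytes at offsets 10..13: B2 4F D6 E4.
In big-endian order the high byte comes first in memory.
The bytes are already most-significant first: 0xB24FD6E4.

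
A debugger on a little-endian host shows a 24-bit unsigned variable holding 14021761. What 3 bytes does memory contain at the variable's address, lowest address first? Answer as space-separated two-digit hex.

81 F4 D5

14021761 in hexadecimal, padded to 24 bits, is 0xD5F481.
Split into bytes (most-significant first): D5 F4 81.
Little-endian: lowest address holds the least-significant byte.
So at ascending addresses the bytes are 81 F4 D5.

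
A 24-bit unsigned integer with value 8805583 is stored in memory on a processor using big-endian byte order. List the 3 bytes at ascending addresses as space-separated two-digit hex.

8805583 in hexadecimal, padded to 24 bits, is 0x865CCF.
Split into bytes (most-significant first): 86 5C CF.
In big-endian order the high byte comes first in memory.
So the memory order matches the most-significant-first order: 86 5C CF.

86 5C CF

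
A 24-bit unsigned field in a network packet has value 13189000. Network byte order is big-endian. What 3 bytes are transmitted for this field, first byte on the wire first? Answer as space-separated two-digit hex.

C9 3F 88

13189000 in hexadecimal, padded to 24 bits, is 0xC93F88.
Split into bytes (most-significant first): C9 3F 88.
Big-endian: lowest address holds the most-significant byte.
So the memory order matches the most-significant-first order: C9 3F 88.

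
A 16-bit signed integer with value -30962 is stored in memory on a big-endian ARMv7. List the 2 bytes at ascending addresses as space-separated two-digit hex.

Two's complement of -30962 in 16 bits: 30962 = 0x78F2; invert → 0x870D; add 1 → 0x870E.
Split into bytes (most-significant first): 87 0E.
In big-endian order the high byte comes first in memory.
So the memory order matches the most-significant-first order: 87 0E.

87 0E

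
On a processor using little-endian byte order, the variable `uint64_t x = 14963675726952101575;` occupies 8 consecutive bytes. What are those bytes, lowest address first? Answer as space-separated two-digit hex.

14963675726952101575 in hexadecimal, padded to 64 bits, is 0xCFA9A7CAEF1D76C7.
Split into bytes (most-significant first): CF A9 A7 CA EF 1D 76 C7.
Little-endian stores the least-significant byte at the lowest address.
So at ascending addresses the bytes are C7 76 1D EF CA A7 A9 CF.

C7 76 1D EF CA A7 A9 CF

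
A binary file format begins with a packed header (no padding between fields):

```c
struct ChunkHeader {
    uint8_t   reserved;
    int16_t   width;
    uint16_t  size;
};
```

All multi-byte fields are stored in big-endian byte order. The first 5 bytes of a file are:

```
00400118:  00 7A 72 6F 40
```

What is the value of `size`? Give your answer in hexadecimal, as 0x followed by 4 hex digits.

0x6F40

`size` follows `reserved` (1 B), `width` (2 B), so it starts at offset 1 + 2 = 3 and occupies 2 bytes.
Bytes at offsets 3..4: 6F 40.
Big-endian: lowest address holds the most-significant byte.
The bytes are already most-significant first: 0x6F40.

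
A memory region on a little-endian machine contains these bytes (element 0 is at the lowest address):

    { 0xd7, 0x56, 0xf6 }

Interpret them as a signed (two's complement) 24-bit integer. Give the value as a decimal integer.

-633129

Little-endian stores the least-significant byte at the lowest address.
Reassemble most-significant byte first: F6 56 D7 → 0xF656D7.
Top bit is set, so as a signed 24-bit value this is 0xF656D7 − 2^24 = -633129.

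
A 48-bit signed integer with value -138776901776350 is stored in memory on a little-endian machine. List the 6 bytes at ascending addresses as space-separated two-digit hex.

22 0C 11 7C C8 81

Two's complement of -138776901776350 in 48 bits: 138776901776350 = 0x7E3783EEF3DE; invert → 0x81C87C110C21; add 1 → 0x81C87C110C22.
Split into bytes (most-significant first): 81 C8 7C 11 0C 22.
Little-endian stores the least-significant byte at the lowest address.
So at ascending addresses the bytes are 22 0C 11 7C C8 81.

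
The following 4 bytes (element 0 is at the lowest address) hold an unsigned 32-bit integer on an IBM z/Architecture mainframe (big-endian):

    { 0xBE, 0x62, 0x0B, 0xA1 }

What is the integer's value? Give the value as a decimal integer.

Big-endian: lowest address holds the most-significant byte.
The bytes are already most-significant first: 0xBE620BA1.
0xBE620BA1 = 3194096545.

3194096545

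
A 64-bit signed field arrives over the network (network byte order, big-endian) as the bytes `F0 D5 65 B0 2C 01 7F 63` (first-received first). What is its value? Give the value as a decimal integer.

Big-endian stores the most-significant byte at the lowest address.
The bytes are already most-significant first: 0xF0D565B02C017F63.
Top bit is set, so as a signed 64-bit value this is 0xF0D565B02C017F63 − 2^64 = -1092855527240532125.

-1092855527240532125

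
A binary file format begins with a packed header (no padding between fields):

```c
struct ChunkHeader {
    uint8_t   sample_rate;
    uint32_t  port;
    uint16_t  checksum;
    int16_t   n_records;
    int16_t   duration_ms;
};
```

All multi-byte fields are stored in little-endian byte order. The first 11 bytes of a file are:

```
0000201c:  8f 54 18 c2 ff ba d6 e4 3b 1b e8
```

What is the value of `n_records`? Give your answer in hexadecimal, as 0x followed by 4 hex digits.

`n_records` follows `sample_rate` (1 B), `port` (4 B), `checksum` (2 B), so it starts at offset 1 + 4 + 2 = 7 and occupies 2 bytes.
Bytes at offsets 7..8: E4 3B.
Little-endian: lowest address holds the least-significant byte.
Reassemble most-significant byte first: 3B E4 → 0x3BE4.

0x3BE4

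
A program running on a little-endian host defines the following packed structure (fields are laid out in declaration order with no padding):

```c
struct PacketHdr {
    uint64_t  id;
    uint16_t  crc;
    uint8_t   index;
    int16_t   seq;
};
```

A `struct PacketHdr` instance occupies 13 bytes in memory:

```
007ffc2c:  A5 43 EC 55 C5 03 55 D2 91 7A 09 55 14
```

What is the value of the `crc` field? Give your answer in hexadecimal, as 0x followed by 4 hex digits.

0x7A91

`crc` follows `id` (8 bytes), so it starts at byte offset 8 and occupies 2 bytes.
Bytes at offsets 8..9: 91 7A.
Little-endian stores the least-significant byte at the lowest address.
Reassemble most-significant byte first: 7A 91 → 0x7A91.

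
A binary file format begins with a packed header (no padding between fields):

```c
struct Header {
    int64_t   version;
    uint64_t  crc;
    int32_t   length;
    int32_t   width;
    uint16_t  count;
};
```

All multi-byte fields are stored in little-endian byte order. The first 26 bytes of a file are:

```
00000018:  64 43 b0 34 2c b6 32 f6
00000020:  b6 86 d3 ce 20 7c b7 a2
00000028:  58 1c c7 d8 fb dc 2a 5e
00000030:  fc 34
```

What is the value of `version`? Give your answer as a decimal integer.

-706301890564963484

`version` is the first field, at byte offset 0, occupying 8 bytes.
Bytes at offsets 0..7: 64 43 B0 34 2C B6 32 F6.
Little-endian: lowest address holds the least-significant byte.
Reassemble most-significant byte first: F6 32 B6 2C 34 B0 43 64 → 0xF632B62C34B04364.
Top bit is set, so as a signed 64-bit value this is 0xF632B62C34B04364 − 2^64 = -706301890564963484.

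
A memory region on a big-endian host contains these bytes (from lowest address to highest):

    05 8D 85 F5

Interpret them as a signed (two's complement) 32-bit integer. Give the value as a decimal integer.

Big-endian: lowest address holds the most-significant byte.
The bytes are already most-significant first: 0x058D85F5.
0x058D85F5 = 93160949.

93160949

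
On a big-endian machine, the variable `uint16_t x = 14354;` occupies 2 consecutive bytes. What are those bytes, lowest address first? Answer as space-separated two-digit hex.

38 12

14354 in hexadecimal, padded to 16 bits, is 0x3812.
Split into bytes (most-significant first): 38 12.
Big-endian stores the most-significant byte at the lowest address.
So the memory order matches the most-significant-first order: 38 12.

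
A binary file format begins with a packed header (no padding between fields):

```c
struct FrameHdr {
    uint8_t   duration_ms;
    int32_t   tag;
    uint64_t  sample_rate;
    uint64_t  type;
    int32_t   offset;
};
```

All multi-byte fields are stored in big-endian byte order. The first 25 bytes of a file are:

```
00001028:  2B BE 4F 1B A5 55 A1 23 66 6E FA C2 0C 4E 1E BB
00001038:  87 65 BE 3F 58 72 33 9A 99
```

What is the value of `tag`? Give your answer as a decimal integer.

`tag` follows `duration_ms` (1 byte), so it starts at byte offset 1 and occupies 4 bytes.
Bytes at offsets 1..4: BE 4F 1B A5.
In big-endian order the high byte comes first in memory.
The bytes are already most-significant first: 0xBE4F1BA5.
Top bit is set, so as a signed 32-bit value this is 0xBE4F1BA5 − 2^32 = -1102111835.

-1102111835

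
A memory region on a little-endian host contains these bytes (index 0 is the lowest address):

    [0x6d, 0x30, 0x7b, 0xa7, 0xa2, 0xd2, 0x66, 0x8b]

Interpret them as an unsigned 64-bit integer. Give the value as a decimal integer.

Little-endian stores the least-significant byte at the lowest address.
Reassemble most-significant byte first: 8B 66 D2 A2 A7 7B 30 6D → 0x8B66D2A2A77B306D.
0x8B66D2A2A77B306D = 10044947614932873325.

10044947614932873325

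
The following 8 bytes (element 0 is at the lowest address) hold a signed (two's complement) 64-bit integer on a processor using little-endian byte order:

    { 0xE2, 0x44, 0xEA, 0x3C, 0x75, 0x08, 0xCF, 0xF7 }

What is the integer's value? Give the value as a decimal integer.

In little-endian order the low byte comes first in memory.
Reassemble most-significant byte first: F7 CF 08 75 3C EA 44 E2 → 0xF7CF08753CEA44E2.
Top bit is set, so as a signed 64-bit value this is 0xF7CF08753CEA44E2 − 2^64 = -590243726536063774.

-590243726536063774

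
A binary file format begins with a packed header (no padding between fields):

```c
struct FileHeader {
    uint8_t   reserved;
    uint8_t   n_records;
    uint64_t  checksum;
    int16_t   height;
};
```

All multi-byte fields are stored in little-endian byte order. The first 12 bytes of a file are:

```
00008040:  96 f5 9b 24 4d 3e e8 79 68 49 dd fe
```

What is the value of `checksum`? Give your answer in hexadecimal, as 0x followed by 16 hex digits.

`checksum` follows `reserved` (1 B), `n_records` (1 B), so it starts at offset 1 + 1 = 2 and occupies 8 bytes.
Bytes at offsets 2..9: 9B 24 4D 3E E8 79 68 49.
In little-endian order the low byte comes first in memory.
Reassemble most-significant byte first: 49 68 79 E8 3E 4D 24 9B → 0x496879E83E4D249B.

0x496879E83E4D249B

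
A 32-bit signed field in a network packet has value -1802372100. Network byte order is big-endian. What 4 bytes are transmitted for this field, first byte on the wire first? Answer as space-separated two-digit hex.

Two's complement of -1802372100 in 32 bits: 1802372100 = 0x6B6E0404; invert → 0x9491FBFB; add 1 → 0x9491FBFC.
Split into bytes (most-significant first): 94 91 FB FC.
Big-endian: lowest address holds the most-significant byte.
So the memory order matches the most-significant-first order: 94 91 FB FC.

94 91 FB FC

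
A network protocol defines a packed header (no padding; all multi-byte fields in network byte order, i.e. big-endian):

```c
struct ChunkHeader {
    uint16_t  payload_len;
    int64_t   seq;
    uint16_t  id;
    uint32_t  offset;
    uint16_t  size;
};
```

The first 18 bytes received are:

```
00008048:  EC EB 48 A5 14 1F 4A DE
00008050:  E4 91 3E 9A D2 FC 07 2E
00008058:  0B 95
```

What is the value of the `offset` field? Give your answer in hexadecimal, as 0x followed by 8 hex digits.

0xD2FC072E

`offset` follows `payload_len` (2 B), `seq` (8 B), `id` (2 B), so it starts at offset 2 + 8 + 2 = 12 and occupies 4 bytes.
Bytes at offsets 12..15: D2 FC 07 2E.
Big-endian stores the most-significant byte at the lowest address.
The bytes are already most-significant first: 0xD2FC072E.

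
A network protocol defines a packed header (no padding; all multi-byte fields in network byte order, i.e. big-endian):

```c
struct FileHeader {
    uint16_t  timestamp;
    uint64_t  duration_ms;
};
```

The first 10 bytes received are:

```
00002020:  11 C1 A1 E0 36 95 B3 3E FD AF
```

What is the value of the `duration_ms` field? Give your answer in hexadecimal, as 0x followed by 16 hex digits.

`duration_ms` follows `timestamp` (2 bytes), so it starts at byte offset 2 and occupies 8 bytes.
Bytes at offsets 2..9: A1 E0 36 95 B3 3E FD AF.
In big-endian order the high byte comes first in memory.
The bytes are already most-significant first: 0xA1E03695B33EFDAF.

0xA1E03695B33EFDAF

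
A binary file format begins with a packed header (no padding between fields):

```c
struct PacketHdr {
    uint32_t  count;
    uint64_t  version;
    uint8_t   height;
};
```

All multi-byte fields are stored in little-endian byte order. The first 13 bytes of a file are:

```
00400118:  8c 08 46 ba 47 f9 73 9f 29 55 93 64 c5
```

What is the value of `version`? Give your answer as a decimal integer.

`version` follows `count` (4 bytes), so it starts at byte offset 4 and occupies 8 bytes.
Bytes at offsets 4..11: 47 F9 73 9F 29 55 93 64.
In little-endian order the low byte comes first in memory.
Reassemble most-significant byte first: 64 93 55 29 9F 73 F9 47 → 0x649355299F73F947.
0x649355299F73F947 = 7247229862626457927.

7247229862626457927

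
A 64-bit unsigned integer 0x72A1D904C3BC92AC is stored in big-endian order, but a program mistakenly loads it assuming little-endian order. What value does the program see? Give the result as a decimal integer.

Stored big-endian, the bytes at ascending addresses are 72 A1 D9 04 C3 BC 92 AC.
Read back as little-endian, the first byte is least significant, giving 0xAC92BCC304D9A172.
0xAC92BCC304D9A172 = 12435209066909376882.

12435209066909376882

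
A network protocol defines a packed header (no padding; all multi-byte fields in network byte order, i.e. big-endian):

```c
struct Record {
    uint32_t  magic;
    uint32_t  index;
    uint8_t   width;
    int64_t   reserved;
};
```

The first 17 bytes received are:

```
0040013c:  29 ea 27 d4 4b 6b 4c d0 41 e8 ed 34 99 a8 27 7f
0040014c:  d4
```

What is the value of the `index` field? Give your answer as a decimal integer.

`index` follows `magic` (4 bytes), so it starts at byte offset 4 and occupies 4 bytes.
Bytes at offsets 4..7: 4B 6B 4C D0.
Big-endian stores the most-significant byte at the lowest address.
The bytes are already most-significant first: 0x4B6B4CD0.
0x4B6B4CD0 = 1265323216.

1265323216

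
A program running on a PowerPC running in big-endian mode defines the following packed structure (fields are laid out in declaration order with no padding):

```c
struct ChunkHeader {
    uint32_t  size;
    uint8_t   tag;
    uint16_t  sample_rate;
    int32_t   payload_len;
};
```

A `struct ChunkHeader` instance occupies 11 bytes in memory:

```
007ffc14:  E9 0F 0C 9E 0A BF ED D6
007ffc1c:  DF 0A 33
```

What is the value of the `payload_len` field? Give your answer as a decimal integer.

`payload_len` follows `size` (4 B), `tag` (1 B), `sample_rate` (2 B), so it starts at offset 4 + 1 + 2 = 7 and occupies 4 bytes.
Bytes at offsets 7..10: D6 DF 0A 33.
Big-endian: lowest address holds the most-significant byte.
The bytes are already most-significant first: 0xD6DF0A33.
Top bit is set, so as a signed 32-bit value this is 0xD6DF0A33 − 2^32 = -690025933.

-690025933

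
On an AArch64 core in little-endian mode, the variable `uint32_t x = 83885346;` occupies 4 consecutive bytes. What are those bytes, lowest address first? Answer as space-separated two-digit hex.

83885346 in hexadecimal, padded to 32 bits, is 0x04FFFD22.
Split into bytes (most-significant first): 04 FF FD 22.
In little-endian order the low byte comes first in memory.
So at ascending addresses the bytes are 22 FD FF 04.

22 FD FF 04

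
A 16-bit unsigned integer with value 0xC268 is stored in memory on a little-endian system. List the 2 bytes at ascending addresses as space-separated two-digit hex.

Split into bytes (most-significant first): C2 68.
Little-endian stores the least-significant byte at the lowest address.
So at ascending addresses the bytes are 68 C2.

68 C2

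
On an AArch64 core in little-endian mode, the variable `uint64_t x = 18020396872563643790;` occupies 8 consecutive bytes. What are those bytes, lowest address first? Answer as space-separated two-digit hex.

8E 55 B7 BC 7A 4F 15 FA

18020396872563643790 in hexadecimal, padded to 64 bits, is 0xFA154F7ABCB7558E.
Split into bytes (most-significant first): FA 15 4F 7A BC B7 55 8E.
In little-endian order the low byte comes first in memory.
So at ascending addresses the bytes are 8E 55 B7 BC 7A 4F 15 FA.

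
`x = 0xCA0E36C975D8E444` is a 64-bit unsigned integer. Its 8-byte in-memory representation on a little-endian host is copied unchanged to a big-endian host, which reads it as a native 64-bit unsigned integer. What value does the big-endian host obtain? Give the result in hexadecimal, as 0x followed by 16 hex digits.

0x44E4D875C9360ECA

Stored little-endian, the bytes at ascending addresses are 44 E4 D8 75 C9 36 0E CA.
Read back as big-endian, the last byte is least significant, giving 0x44E4D875C9360ECA.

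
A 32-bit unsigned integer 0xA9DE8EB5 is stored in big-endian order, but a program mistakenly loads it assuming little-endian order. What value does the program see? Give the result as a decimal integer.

Stored big-endian, the bytes at ascending addresses are A9 DE 8E B5.
Read back as little-endian, the first byte is least significant, giving 0xB58EDEA9.
0xB58EDEA9 = 3046039209.

3046039209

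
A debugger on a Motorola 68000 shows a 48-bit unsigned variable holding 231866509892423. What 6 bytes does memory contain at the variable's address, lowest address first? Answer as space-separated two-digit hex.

D2 E1 A0 F5 1B 47

231866509892423 in hexadecimal, padded to 48 bits, is 0xD2E1A0F51B47.
Split into bytes (most-significant first): D2 E1 A0 F5 1B 47.
Big-endian stores the most-significant byte at the lowest address.
So the memory order matches the most-significant-first order: D2 E1 A0 F5 1B 47.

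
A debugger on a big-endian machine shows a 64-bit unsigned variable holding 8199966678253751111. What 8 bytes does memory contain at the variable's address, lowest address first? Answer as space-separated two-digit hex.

71 CC 22 3F A3 5A CB 47

8199966678253751111 in hexadecimal, padded to 64 bits, is 0x71CC223FA35ACB47.
Split into bytes (most-significant first): 71 CC 22 3F A3 5A CB 47.
Big-endian: lowest address holds the most-significant byte.
So the memory order matches the most-significant-first order: 71 CC 22 3F A3 5A CB 47.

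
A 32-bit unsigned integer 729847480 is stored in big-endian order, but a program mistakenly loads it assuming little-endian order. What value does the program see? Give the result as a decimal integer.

3096870955

729847480 in 32-bit hexadecimal is 0x2B8096B8.
Stored big-endian, the bytes at ascending addresses are 2B 80 96 B8.
Read back as little-endian, the first byte is least significant, giving 0xB896802B.
0xB896802B = 3096870955.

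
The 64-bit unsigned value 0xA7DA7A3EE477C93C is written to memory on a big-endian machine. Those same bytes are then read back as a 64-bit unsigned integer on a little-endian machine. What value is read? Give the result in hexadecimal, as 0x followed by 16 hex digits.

0x3CC977E43E7ADAA7

Stored big-endian, the bytes at ascending addresses are A7 DA 7A 3E E4 77 C9 3C.
Read back as little-endian, the first byte is least significant, giving 0x3CC977E43E7ADAA7.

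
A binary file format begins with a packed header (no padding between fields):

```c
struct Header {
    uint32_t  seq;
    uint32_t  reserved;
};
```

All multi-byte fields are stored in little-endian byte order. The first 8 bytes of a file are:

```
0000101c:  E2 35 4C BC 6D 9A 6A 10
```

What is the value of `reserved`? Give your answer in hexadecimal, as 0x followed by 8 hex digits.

0x106A9A6D

`reserved` follows `seq` (4 bytes), so it starts at byte offset 4 and occupies 4 bytes.
Bytes at offsets 4..7: 6D 9A 6A 10.
In little-endian order the low byte comes first in memory.
Reassemble most-significant byte first: 10 6A 9A 6D → 0x106A9A6D.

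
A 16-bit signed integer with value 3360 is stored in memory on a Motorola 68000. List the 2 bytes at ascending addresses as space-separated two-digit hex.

0D 20

3360 in hexadecimal, padded to 16 bits, is 0x0D20.
Split into bytes (most-significant first): 0D 20.
Big-endian: lowest address holds the most-significant byte.
So the memory order matches the most-significant-first order: 0D 20.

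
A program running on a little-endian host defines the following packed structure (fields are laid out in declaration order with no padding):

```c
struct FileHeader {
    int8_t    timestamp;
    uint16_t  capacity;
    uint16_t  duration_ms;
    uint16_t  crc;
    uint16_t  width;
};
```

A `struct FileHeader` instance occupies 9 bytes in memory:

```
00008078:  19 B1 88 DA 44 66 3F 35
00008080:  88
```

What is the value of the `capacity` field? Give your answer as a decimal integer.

`capacity` follows `timestamp` (1 byte), so it starts at byte offset 1 and occupies 2 bytes.
Bytes at offsets 1..2: B1 88.
Little-endian: lowest address holds the least-significant byte.
Reassemble most-significant byte first: 88 B1 → 0x88B1.
0x88B1 = 34993.

34993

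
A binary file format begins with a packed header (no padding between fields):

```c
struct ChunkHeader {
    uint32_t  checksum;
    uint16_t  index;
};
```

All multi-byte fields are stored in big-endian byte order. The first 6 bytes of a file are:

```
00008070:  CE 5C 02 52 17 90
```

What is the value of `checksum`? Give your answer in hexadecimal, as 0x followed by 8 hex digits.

`checksum` is the first field, at byte offset 0, occupying 4 bytes.
Bytes at offsets 0..3: CE 5C 02 52.
Big-endian stores the most-significant byte at the lowest address.
The bytes are already most-significant first: 0xCE5C0252.

0xCE5C0252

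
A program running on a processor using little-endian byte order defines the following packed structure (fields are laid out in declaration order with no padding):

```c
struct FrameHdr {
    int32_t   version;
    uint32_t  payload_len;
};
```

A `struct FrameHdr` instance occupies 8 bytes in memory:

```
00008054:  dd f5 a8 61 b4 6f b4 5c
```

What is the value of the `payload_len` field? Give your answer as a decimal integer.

1555328948

`payload_len` follows `version` (4 bytes), so it starts at byte offset 4 and occupies 4 bytes.
Bytes at offsets 4..7: B4 6F B4 5C.
In little-endian order the low byte comes first in memory.
Reassemble most-significant byte first: 5C B4 6F B4 → 0x5CB46FB4.
0x5CB46FB4 = 1555328948.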